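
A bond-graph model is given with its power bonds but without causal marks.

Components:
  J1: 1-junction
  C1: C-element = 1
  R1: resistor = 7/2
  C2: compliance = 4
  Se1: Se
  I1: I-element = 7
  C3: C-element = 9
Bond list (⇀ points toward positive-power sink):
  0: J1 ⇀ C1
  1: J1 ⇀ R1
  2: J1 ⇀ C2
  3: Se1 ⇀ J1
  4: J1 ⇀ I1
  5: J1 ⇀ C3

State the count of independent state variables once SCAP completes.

4  (C1, C2, C3, I1 all integral)

b3 stroke→J1  (source Se1 imposes e)
b0 stroke→J1  (C1 integral (e out))
b2 stroke→J1  (C2 outputs effort q/C2)
b4 stroke→I1  (I1 outputs flow p/I1)
b1 stroke→J1  (common-f at J1 fixed by 4)
b5 stroke→J1  (1-jn J1 has f-setter on 4)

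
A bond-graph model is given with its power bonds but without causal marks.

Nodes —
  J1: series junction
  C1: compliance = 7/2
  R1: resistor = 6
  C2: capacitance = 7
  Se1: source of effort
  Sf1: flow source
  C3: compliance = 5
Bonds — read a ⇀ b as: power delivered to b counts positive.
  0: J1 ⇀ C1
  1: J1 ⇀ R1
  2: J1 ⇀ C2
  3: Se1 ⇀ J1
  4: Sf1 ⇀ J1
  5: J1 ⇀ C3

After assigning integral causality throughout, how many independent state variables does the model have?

3  (C1, C2, C3 all integral)

bond 3 stroke→J1  (Se1 fixes effort; stroke away)
bond 4 stroke→Sf1  (Sf1 fixes flow; stroke at Sf1)
bond 0 stroke→J1  (J1: bond 4 brought flow, rest push out)
bond 1 stroke→J1  (J1 flow already set via bond 4)
bond 2 stroke→J1  (common-f at J1 fixed by 4)
bond 5 stroke→J1  (1-jn J1 has f-setter on 4)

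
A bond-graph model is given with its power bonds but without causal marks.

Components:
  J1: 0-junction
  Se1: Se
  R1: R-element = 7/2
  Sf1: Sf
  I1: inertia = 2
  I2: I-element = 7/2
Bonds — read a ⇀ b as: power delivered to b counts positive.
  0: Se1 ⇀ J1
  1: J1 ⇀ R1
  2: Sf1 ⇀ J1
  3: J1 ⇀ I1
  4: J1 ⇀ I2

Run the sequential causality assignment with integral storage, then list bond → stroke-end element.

#0 →J1  (Se1: effort source, stroke at far end)
#2 →Sf1  (Sf1 (Sf) sets flow on bond)
#1 →R1  (J1: bond 0 brought effort, rest push out)
#3 →I1  (common-e at J1 fixed by 0)
#4 →I2  (0-jn J1 has e-setter on 0)

b0 |J1
b1 |R1
b2 |Sf1
b3 |I1
b4 |I2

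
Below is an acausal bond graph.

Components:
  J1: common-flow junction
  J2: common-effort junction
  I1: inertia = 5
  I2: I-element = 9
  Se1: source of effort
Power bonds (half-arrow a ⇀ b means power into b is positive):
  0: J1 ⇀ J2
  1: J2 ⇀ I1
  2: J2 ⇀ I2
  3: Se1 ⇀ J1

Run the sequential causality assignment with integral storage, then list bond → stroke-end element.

bond 0 stroke at J2
bond 1 stroke at I1
bond 2 stroke at I2
bond 3 stroke at J1

#3 stroke at J1  (source Se1 imposes e)
#0 stroke at J2  (J1: last free bond brings flow in)
#1 stroke at I1  (common-e at J2 fixed by 0)
#2 stroke at I2  (0-jn J2 has e-setter on 0)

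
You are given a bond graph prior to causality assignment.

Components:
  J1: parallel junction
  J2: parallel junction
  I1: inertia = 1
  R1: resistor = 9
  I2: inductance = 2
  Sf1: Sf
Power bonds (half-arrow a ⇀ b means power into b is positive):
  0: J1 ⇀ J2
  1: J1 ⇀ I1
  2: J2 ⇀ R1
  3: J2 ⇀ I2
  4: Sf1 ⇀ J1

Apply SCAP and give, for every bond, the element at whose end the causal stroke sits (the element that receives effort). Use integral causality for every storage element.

#0 →J1
#1 →I1
#2 →J2
#3 →I2
#4 →Sf1

bond 4 stroke at Sf1  (Sf1 (Sf) sets flow on bond)
bond 1 stroke at I1  (I1: I, integral causality)
bond 0 stroke at J1  (closing 0-jn rule on J1)
bond 3 stroke at I2  (I2 outputs flow p/I2)
bond 2 stroke at J2  (J2 needs exactly one e-in)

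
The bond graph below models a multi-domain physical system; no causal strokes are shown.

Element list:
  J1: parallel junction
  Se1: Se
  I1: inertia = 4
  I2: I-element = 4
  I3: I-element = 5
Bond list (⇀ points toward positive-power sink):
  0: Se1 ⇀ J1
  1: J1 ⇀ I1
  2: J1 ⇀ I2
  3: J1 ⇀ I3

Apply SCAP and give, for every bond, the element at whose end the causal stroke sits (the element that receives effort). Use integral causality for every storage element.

bond 0 |J1
bond 1 |I1
bond 2 |I2
bond 3 |I3

β0 →J1  (Se1: effort source, stroke at far end)
β1 →I1  (J1: bond 0 brought effort, rest push out)
β2 →I2  (J1 effort already set via bond 0)
β3 →I3  (J1 effort already set via bond 0)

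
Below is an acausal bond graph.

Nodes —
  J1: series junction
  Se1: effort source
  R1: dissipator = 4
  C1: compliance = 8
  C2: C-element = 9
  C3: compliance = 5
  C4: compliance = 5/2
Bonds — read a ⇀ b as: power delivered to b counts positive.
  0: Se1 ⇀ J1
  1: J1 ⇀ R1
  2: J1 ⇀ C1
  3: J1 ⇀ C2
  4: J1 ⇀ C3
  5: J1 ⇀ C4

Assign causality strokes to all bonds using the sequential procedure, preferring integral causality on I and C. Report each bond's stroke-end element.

bond 0 stroke→J1  (Se1 (Se) sets effort on bond)
bond 2 stroke→J1  (C1: C, integral causality)
bond 3 stroke→J1  (prefer integral on C2)
bond 4 stroke→J1  (C3 outputs effort q/C3)
bond 5 stroke→J1  (C4 outputs effort q/C4)
bond 1 stroke→R1  (J1 needs exactly one f-in)

β0 |J1
β1 |R1
β2 |J1
β3 |J1
β4 |J1
β5 |J1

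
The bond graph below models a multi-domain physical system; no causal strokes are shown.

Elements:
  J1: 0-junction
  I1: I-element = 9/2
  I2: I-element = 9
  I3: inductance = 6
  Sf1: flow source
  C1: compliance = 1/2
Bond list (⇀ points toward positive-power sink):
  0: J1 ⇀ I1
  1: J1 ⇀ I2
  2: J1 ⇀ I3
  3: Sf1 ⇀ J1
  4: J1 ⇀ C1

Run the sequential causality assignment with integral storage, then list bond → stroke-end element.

#0 stroke→I1
#1 stroke→I2
#2 stroke→I3
#3 stroke→Sf1
#4 stroke→J1

β3 →Sf1  (Sf1 fixes flow; stroke at Sf1)
β0 →I1  (I1 outputs flow p/I1)
β1 →I2  (I2 integral (f out))
β2 →I3  (prefer integral on I3)
β4 →J1  (only one effort-in slot at J1)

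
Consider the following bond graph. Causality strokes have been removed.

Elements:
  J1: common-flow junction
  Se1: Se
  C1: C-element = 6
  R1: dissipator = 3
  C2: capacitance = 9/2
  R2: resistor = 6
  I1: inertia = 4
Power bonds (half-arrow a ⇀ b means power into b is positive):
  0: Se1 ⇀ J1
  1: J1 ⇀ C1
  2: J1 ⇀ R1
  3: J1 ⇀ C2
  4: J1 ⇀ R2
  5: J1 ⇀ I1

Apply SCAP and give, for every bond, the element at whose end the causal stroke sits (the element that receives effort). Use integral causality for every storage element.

β0 stroke→J1  (Se1 fixes effort; stroke away)
β1 stroke→J1  (C1: C, integral causality)
β3 stroke→J1  (C2 integral (e out))
β5 stroke→I1  (prefer integral on I1)
β2 stroke→J1  (common-f at J1 fixed by 5)
β4 stroke→J1  (common-f at J1 fixed by 5)

β0 →J1
β1 →J1
β2 →J1
β3 →J1
β4 →J1
β5 →I1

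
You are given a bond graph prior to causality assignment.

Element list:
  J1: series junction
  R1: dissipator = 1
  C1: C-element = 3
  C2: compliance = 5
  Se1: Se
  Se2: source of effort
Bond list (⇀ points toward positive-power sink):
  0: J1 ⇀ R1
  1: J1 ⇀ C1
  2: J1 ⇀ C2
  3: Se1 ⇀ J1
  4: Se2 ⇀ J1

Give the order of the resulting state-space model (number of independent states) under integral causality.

β3 stroke at J1  (Se1: effort source, stroke at far end)
β4 stroke at J1  (source Se2 imposes e)
β1 stroke at J1  (C1 integral (e out))
β2 stroke at J1  (C2 outputs effort q/C2)
β0 stroke at R1  (J1 needs exactly one f-in)

2  (C1, C2 all integral)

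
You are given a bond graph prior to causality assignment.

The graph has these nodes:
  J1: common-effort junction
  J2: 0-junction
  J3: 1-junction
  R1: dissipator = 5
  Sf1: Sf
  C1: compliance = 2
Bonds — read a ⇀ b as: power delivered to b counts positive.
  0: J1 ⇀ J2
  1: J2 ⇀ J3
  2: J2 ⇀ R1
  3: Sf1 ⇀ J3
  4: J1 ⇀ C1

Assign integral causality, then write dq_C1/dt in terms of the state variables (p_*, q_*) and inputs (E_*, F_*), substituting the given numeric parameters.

b3 stroke→Sf1  (Sf1: flow source, stroke at near end)
b1 stroke→J3  (common-f at J3 fixed by 3)
b4 stroke→J1  (C1 integral (e out))
b0 stroke→J2  (common-e at J1 fixed by 4)
b2 stroke→R1  (0-jn J2 has e-setter on 0)

dq_C1/dt = -F_Sf1 - q_C1/10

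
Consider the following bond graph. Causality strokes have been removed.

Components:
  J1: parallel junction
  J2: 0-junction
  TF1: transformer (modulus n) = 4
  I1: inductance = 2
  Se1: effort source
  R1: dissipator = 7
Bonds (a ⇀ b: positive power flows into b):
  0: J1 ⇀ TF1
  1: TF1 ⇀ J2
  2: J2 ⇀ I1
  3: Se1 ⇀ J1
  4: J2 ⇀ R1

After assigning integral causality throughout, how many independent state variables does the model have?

1  (I1 all integral)

β3 →J1  (Se1: effort source, stroke at far end)
β0 →TF1  (J1: bond 3 brought effort, rest push out)
β1 →J2  (TF1 one-in-one-out from 0)
β2 →I1  (J2 effort already set via bond 1)
β4 →R1  (common-e at J2 fixed by 1)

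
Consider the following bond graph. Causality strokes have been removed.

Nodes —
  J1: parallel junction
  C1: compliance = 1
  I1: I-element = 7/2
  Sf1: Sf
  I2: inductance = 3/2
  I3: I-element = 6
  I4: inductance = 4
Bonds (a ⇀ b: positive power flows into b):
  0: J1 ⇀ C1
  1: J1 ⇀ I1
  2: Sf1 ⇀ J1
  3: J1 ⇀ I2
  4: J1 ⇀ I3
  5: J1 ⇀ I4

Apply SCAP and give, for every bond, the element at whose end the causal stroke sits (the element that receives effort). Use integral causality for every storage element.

#0 |J1
#1 |I1
#2 |Sf1
#3 |I2
#4 |I3
#5 |I4

bond 2 |Sf1  (Sf1: flow source, stroke at near end)
bond 0 |J1  (prefer integral on C1)
bond 1 |I1  (J1 effort already set via bond 0)
bond 3 |I2  (J1: bond 0 brought effort, rest push out)
bond 4 |I3  (common-e at J1 fixed by 0)
bond 5 |I4  (0-jn J1 has e-setter on 0)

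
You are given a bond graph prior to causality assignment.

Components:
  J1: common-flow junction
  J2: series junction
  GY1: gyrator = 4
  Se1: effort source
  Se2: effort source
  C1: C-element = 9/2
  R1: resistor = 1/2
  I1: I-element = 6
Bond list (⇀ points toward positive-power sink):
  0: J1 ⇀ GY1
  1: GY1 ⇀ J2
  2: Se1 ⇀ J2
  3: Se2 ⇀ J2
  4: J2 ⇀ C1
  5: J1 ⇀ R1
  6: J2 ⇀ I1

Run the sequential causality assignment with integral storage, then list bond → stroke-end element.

bond 0 →J1
bond 1 →J2
bond 2 →J2
bond 3 →J2
bond 4 →J2
bond 5 →R1
bond 6 →I1

bond 2 stroke at J2  (Se1 fixes effort; stroke away)
bond 3 stroke at J2  (Se2 fixes effort; stroke away)
bond 4 stroke at J2  (C1 outputs effort q/C1)
bond 6 stroke at I1  (I1 integral (f out))
bond 1 stroke at J2  (1-jn J2 has f-setter on 6)
bond 0 stroke at J1  (GY1 both-in/both-out from 1)
bond 5 stroke at R1  (J1: last free bond brings flow in)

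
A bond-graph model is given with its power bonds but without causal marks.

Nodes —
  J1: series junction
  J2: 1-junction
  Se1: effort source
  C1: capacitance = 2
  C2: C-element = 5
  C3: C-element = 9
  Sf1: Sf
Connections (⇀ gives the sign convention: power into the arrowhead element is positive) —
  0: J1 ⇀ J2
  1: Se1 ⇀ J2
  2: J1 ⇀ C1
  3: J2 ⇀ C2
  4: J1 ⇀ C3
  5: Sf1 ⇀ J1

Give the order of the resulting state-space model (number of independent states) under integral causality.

b1 stroke at J2  (Se1: effort source, stroke at far end)
b5 stroke at Sf1  (Sf1: flow source, stroke at near end)
b0 stroke at J1  (J1 flow already set via bond 5)
b2 stroke at J1  (J1 flow already set via bond 5)
b4 stroke at J1  (common-f at J1 fixed by 5)
b3 stroke at J2  (1-jn J2 has f-setter on 0)

3  (C1, C2, C3 all integral)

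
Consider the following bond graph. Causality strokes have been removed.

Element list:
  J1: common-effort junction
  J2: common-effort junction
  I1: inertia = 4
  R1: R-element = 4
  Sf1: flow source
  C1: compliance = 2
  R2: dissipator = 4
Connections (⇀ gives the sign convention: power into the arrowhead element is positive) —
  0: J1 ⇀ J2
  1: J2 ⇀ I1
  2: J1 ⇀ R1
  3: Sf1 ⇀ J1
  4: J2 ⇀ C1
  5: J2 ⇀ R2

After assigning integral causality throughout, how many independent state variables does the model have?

2  (C1, I1 all integral)

b3 |Sf1  (source Sf1 imposes f)
b1 |I1  (prefer integral on I1)
b4 |J2  (C1 integral (e out))
b0 |J1  (0-jn J2 has e-setter on 4)
b5 |R2  (common-e at J2 fixed by 4)
b2 |R1  (0-jn J1 has e-setter on 0)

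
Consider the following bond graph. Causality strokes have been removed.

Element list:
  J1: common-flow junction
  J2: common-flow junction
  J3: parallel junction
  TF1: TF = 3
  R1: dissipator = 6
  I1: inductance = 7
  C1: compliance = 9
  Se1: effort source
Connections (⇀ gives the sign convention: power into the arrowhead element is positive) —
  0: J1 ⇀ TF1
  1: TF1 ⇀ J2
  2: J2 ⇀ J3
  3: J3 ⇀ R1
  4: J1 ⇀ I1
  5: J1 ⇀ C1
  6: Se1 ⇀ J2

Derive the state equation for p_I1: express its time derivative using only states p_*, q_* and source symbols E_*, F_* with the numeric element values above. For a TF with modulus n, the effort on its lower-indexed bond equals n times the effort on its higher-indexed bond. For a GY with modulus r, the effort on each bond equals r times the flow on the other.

dp_I1/dt = 3*E_Se1 - 54*p_I1/7 - q_C1/9

bond 6 |J2  (Se1: effort source, stroke at far end)
bond 4 |I1  (I1 integral (f out))
bond 0 |J1  (common-f at J1 fixed by 4)
bond 5 |J1  (common-f at J1 fixed by 4)
bond 1 |TF1  (TF TF1: opposite of bond 0)
bond 2 |J2  (J2 flow already set via bond 1)
bond 3 |J3  (closing 0-jn rule on J3)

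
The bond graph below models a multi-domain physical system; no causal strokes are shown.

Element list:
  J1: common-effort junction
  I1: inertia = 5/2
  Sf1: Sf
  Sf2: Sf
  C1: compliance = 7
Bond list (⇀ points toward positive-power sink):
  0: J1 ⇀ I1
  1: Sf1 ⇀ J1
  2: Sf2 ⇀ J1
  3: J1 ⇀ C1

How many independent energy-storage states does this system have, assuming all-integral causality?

2  (C1, I1 all integral)

bond 1 stroke→Sf1  (Sf1 (Sf) sets flow on bond)
bond 2 stroke→Sf2  (Sf2: flow source, stroke at near end)
bond 0 stroke→I1  (I1 outputs flow p/I1)
bond 3 stroke→J1  (only one effort-in slot at J1)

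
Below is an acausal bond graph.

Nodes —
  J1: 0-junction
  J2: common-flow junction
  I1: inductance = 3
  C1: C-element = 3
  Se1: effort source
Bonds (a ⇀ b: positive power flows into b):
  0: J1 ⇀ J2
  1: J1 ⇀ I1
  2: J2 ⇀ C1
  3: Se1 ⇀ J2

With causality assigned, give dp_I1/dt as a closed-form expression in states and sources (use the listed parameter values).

β3 →J2  (Se1 (Se) sets effort on bond)
β1 →I1  (prefer integral on I1)
β0 →J1  (J1 needs exactly one e-in)
β2 →J2  (J2 flow already set via bond 0)

dp_I1/dt = -E_Se1 + q_C1/3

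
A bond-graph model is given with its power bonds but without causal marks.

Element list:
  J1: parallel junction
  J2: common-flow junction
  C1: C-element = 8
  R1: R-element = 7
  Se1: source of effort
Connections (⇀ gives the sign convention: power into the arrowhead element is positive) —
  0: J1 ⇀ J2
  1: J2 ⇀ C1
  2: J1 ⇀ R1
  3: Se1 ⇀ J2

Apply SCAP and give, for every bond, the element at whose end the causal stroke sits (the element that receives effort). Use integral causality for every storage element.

#0 stroke at J1
#1 stroke at J2
#2 stroke at R1
#3 stroke at J2

b3 stroke at J2  (Se1: effort source, stroke at far end)
b1 stroke at J2  (C1 outputs effort q/C1)
b0 stroke at J1  (J2: last free bond brings flow in)
b2 stroke at R1  (0-jn J1 has e-setter on 0)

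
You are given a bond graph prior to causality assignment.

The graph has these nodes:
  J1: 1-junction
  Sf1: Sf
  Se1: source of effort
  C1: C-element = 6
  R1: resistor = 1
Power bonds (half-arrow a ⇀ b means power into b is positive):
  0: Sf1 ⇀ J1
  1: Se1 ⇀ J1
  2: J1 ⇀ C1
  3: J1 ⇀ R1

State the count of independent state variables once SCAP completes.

1  (C1 all integral)

b0 stroke→Sf1  (Sf1 fixes flow; stroke at Sf1)
b1 stroke→J1  (Se1 fixes effort; stroke away)
b2 stroke→J1  (common-f at J1 fixed by 0)
b3 stroke→J1  (1-jn J1 has f-setter on 0)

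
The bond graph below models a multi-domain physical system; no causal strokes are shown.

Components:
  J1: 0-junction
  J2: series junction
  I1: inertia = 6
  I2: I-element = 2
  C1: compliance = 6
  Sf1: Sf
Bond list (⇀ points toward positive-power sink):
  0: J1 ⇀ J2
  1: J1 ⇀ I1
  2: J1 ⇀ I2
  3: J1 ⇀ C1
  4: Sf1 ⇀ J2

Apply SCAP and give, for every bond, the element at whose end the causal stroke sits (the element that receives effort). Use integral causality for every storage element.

β0 stroke at J2
β1 stroke at I1
β2 stroke at I2
β3 stroke at J1
β4 stroke at Sf1

#4 |Sf1  (Sf1 fixes flow; stroke at Sf1)
#0 |J2  (J2: bond 4 brought flow, rest push out)
#1 |I1  (I1: I, integral causality)
#2 |I2  (I2 outputs flow p/I2)
#3 |J1  (only one effort-in slot at J1)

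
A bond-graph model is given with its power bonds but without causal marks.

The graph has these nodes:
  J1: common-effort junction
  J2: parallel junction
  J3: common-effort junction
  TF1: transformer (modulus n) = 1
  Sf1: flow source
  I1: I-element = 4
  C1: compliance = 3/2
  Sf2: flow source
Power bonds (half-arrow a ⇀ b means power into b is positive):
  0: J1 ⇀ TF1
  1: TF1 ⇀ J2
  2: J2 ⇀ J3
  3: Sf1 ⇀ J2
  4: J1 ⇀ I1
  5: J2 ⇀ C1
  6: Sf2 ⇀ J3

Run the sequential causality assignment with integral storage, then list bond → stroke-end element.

bond 0 stroke at J1
bond 1 stroke at TF1
bond 2 stroke at J3
bond 3 stroke at Sf1
bond 4 stroke at I1
bond 5 stroke at J2
bond 6 stroke at Sf2

bond 3 →Sf1  (Sf1: flow source, stroke at near end)
bond 6 →Sf2  (Sf2 (Sf) sets flow on bond)
bond 2 →J3  (J3: last free bond brings effort in)
bond 4 →I1  (prefer integral on I1)
bond 0 →J1  (J1 needs exactly one e-in)
bond 1 →TF1  (TF1 one-in-one-out from 0)
bond 5 →J2  (J2 needs exactly one e-in)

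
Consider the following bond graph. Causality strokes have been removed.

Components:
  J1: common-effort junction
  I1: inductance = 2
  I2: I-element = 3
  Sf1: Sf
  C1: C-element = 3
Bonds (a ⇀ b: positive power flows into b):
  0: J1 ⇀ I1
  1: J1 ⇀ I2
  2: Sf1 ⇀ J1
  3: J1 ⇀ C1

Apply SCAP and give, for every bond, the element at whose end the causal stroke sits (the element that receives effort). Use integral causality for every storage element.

bond 0 →I1
bond 1 →I2
bond 2 →Sf1
bond 3 →J1

bond 2 |Sf1  (Sf1: flow source, stroke at near end)
bond 0 |I1  (I1: I, integral causality)
bond 1 |I2  (I2: I, integral causality)
bond 3 |J1  (only one effort-in slot at J1)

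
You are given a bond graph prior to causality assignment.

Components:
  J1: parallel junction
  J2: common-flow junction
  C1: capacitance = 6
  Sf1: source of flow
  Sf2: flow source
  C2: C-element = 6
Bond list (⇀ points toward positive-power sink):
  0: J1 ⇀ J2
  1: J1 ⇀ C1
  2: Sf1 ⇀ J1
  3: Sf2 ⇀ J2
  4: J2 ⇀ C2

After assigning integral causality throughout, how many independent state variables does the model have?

bond 2 |Sf1  (Sf1 fixes flow; stroke at Sf1)
bond 3 |Sf2  (Sf2 fixes flow; stroke at Sf2)
bond 0 |J2  (1-jn J2 has f-setter on 3)
bond 4 |J2  (common-f at J2 fixed by 3)
bond 1 |J1  (only one effort-in slot at J1)

2  (C1, C2 all integral)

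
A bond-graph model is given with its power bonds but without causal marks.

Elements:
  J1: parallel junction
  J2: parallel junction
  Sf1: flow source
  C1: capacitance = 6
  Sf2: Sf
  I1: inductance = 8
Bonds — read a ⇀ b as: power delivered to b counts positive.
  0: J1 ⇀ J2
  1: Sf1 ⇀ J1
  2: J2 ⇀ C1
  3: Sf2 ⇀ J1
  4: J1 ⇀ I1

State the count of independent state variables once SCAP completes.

β1 stroke at Sf1  (Sf1 (Sf) sets flow on bond)
β3 stroke at Sf2  (Sf2: flow source, stroke at near end)
β2 stroke at J2  (C1: C, integral causality)
β0 stroke at J1  (J2: bond 2 brought effort, rest push out)
β4 stroke at I1  (J1: bond 0 brought effort, rest push out)

2  (C1, I1 all integral)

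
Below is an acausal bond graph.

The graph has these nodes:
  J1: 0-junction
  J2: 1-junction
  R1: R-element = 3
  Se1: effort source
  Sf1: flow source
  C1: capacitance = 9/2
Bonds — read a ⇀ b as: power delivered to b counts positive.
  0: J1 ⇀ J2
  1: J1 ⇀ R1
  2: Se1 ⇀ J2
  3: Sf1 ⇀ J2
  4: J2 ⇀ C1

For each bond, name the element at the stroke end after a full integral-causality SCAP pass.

#2 stroke→J2  (Se1 (Se) sets effort on bond)
#3 stroke→Sf1  (Sf1: flow source, stroke at near end)
#0 stroke→J2  (1-jn J2 has f-setter on 3)
#4 stroke→J2  (1-jn J2 has f-setter on 3)
#1 stroke→J1  (J1: last free bond brings effort in)

β0 stroke at J2
β1 stroke at J1
β2 stroke at J2
β3 stroke at Sf1
β4 stroke at J2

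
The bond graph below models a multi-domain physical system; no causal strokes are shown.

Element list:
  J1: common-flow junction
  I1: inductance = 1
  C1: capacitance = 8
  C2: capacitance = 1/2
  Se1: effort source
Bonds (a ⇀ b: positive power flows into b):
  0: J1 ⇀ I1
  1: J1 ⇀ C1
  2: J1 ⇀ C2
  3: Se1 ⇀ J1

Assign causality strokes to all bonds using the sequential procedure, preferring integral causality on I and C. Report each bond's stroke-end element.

bond 3 |J1  (source Se1 imposes e)
bond 0 |I1  (I1 integral (f out))
bond 1 |J1  (1-jn J1 has f-setter on 0)
bond 2 |J1  (J1 flow already set via bond 0)

β0 |I1
β1 |J1
β2 |J1
β3 |J1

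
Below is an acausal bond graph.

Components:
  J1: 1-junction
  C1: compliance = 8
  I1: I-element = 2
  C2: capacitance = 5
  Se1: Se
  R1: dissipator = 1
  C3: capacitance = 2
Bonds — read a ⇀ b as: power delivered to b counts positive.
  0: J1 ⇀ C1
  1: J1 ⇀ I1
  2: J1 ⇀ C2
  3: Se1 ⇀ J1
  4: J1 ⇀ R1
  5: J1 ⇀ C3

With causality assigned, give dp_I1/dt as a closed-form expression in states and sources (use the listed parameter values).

#3 |J1  (Se1: effort source, stroke at far end)
#0 |J1  (C1 integral (e out))
#1 |I1  (prefer integral on I1)
#2 |J1  (J1: bond 1 brought flow, rest push out)
#4 |J1  (J1: bond 1 brought flow, rest push out)
#5 |J1  (J1 flow already set via bond 1)

dp_I1/dt = E_Se1 - p_I1/2 - q_C1/8 - q_C2/5 - q_C3/2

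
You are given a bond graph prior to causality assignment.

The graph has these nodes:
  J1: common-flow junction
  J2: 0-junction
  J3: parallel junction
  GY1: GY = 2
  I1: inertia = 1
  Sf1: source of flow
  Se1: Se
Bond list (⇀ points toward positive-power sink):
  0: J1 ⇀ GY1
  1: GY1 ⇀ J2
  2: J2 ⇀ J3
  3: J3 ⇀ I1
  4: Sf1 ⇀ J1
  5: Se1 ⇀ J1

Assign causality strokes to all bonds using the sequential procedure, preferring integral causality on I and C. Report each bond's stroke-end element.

β4 →Sf1  (Sf1 (Sf) sets flow on bond)
β5 →J1  (Se1: effort source, stroke at far end)
β0 →J1  (J1: bond 4 brought flow, rest push out)
β1 →J2  (GY1 both-in/both-out from 0)
β2 →J3  (common-e at J2 fixed by 1)
β3 →I1  (J3 effort already set via bond 2)

#0 →J1
#1 →J2
#2 →J3
#3 →I1
#4 →Sf1
#5 →J1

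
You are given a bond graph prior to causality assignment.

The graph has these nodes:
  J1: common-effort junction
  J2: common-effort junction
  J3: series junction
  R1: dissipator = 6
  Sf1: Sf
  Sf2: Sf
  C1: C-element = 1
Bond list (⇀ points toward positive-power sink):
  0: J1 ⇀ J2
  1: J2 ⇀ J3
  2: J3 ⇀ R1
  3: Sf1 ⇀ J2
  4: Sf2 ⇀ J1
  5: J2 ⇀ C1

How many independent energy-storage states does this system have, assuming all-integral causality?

1  (C1 all integral)

#3 |Sf1  (source Sf1 imposes f)
#4 |Sf2  (Sf2: flow source, stroke at near end)
#0 |J1  (closing 0-jn rule on J1)
#5 |J2  (C1: C, integral causality)
#1 |J3  (common-e at J2 fixed by 5)
#2 |R1  (J3: last free bond brings flow in)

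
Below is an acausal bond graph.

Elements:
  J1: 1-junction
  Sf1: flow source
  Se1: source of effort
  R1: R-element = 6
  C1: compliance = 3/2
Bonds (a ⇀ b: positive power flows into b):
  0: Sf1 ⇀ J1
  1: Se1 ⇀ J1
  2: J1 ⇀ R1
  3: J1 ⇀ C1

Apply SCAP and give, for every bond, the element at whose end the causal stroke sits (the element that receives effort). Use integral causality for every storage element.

b0 stroke→Sf1  (Sf1 fixes flow; stroke at Sf1)
b1 stroke→J1  (source Se1 imposes e)
b2 stroke→J1  (J1 flow already set via bond 0)
b3 stroke→J1  (common-f at J1 fixed by 0)

#0 stroke→Sf1
#1 stroke→J1
#2 stroke→J1
#3 stroke→J1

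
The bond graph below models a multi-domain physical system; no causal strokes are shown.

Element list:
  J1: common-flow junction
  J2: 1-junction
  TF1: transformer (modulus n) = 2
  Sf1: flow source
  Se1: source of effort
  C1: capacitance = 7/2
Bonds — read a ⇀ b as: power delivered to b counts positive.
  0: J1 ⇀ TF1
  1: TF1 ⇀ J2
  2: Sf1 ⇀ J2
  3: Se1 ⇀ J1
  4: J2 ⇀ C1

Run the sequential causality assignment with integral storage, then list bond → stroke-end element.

bond 0 |TF1
bond 1 |J2
bond 2 |Sf1
bond 3 |J1
bond 4 |J2

#2 stroke at Sf1  (Sf1 fixes flow; stroke at Sf1)
#3 stroke at J1  (Se1 (Se) sets effort on bond)
#0 stroke at TF1  (J1 needs exactly one f-in)
#1 stroke at J2  (1-jn J2 has f-setter on 2)
#4 stroke at J2  (common-f at J2 fixed by 2)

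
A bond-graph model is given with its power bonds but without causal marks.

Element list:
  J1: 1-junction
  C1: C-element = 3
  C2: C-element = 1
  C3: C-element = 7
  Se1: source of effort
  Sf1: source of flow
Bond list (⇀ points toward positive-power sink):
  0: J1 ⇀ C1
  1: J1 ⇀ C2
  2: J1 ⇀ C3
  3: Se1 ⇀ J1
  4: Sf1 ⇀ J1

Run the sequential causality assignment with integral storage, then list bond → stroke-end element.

b0 →J1
b1 →J1
b2 →J1
b3 →J1
b4 →Sf1

bond 3 stroke→J1  (source Se1 imposes e)
bond 4 stroke→Sf1  (source Sf1 imposes f)
bond 0 stroke→J1  (J1 flow already set via bond 4)
bond 1 stroke→J1  (1-jn J1 has f-setter on 4)
bond 2 stroke→J1  (1-jn J1 has f-setter on 4)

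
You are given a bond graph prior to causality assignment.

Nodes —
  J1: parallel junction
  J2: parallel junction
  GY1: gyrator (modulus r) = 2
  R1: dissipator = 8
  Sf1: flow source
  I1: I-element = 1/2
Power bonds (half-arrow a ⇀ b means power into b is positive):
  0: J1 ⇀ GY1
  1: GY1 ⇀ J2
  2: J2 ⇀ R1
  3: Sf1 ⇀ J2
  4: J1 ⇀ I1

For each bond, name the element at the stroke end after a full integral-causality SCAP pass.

β3 →Sf1  (Sf1: flow source, stroke at near end)
β4 →I1  (I1: I, integral causality)
β0 →J1  (closing 0-jn rule on J1)
β1 →J2  (GY1 both-in/both-out from 0)
β2 →R1  (J2 effort already set via bond 1)

#0 |J1
#1 |J2
#2 |R1
#3 |Sf1
#4 |I1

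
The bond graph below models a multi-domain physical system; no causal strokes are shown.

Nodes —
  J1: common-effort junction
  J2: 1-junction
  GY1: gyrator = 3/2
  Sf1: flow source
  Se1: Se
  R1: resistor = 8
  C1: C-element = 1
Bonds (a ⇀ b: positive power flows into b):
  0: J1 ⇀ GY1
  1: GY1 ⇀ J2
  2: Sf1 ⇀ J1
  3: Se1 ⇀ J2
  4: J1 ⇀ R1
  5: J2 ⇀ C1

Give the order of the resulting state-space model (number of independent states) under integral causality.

1  (C1 all integral)

β2 stroke→Sf1  (Sf1: flow source, stroke at near end)
β3 stroke→J2  (Se1 (Se) sets effort on bond)
β5 stroke→J2  (C1: C, integral causality)
β1 stroke→GY1  (closing 1-jn rule on J2)
β0 stroke→GY1  (GY1: gyrator matches bond 1)
β4 stroke→J1  (only one effort-in slot at J1)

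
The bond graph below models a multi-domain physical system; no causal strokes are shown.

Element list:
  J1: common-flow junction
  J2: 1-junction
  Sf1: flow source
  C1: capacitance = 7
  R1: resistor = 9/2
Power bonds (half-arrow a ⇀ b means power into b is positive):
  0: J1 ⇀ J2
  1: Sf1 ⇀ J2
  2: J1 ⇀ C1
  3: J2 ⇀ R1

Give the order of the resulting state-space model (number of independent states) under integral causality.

1  (C1 all integral)

b1 stroke at Sf1  (Sf1 (Sf) sets flow on bond)
b0 stroke at J2  (J2 flow already set via bond 1)
b3 stroke at J2  (1-jn J2 has f-setter on 1)
b2 stroke at J1  (J1 flow already set via bond 0)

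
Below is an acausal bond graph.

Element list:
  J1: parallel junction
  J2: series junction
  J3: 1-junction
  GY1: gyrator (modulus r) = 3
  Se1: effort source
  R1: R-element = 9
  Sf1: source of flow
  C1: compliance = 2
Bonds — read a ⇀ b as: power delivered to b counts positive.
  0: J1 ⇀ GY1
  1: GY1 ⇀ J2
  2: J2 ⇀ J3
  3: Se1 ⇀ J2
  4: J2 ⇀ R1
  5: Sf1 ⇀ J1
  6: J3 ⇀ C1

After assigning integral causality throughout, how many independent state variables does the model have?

bond 3 stroke at J2  (Se1 (Se) sets effort on bond)
bond 5 stroke at Sf1  (source Sf1 imposes f)
bond 0 stroke at J1  (only one effort-in slot at J1)
bond 1 stroke at J2  (GY GY1: same side as bond 0)
bond 6 stroke at J3  (C1 integral (e out))
bond 2 stroke at J2  (only one flow-in slot at J3)
bond 4 stroke at R1  (only one flow-in slot at J2)

1  (C1 all integral)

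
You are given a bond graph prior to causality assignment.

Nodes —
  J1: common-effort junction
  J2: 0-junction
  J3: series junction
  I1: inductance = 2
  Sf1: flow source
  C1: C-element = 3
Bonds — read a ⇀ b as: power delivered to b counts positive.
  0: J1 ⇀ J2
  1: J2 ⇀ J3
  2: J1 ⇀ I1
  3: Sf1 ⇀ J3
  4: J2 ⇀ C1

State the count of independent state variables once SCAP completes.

2  (C1, I1 all integral)

#3 |Sf1  (Sf1 (Sf) sets flow on bond)
#1 |J3  (1-jn J3 has f-setter on 3)
#2 |I1  (I1 outputs flow p/I1)
#0 |J1  (J1 needs exactly one e-in)
#4 |J2  (only one effort-in slot at J2)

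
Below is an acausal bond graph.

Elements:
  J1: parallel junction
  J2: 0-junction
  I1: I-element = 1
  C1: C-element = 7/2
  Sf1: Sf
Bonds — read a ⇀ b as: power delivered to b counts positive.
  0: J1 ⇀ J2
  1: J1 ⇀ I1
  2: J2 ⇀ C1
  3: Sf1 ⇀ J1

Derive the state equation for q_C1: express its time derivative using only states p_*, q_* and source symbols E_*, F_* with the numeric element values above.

bond 3 |Sf1  (source Sf1 imposes f)
bond 1 |I1  (I1: I, integral causality)
bond 0 |J1  (only one effort-in slot at J1)
bond 2 |J2  (J2 needs exactly one e-in)

dq_C1/dt = F_Sf1 - p_I1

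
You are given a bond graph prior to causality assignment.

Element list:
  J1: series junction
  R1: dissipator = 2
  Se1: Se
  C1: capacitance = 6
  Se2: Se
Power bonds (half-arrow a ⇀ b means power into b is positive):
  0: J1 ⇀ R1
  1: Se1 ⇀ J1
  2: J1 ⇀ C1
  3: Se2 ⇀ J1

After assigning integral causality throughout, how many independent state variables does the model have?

bond 1 stroke at J1  (Se1: effort source, stroke at far end)
bond 3 stroke at J1  (Se2: effort source, stroke at far end)
bond 2 stroke at J1  (prefer integral on C1)
bond 0 stroke at R1  (only one flow-in slot at J1)

1  (C1 all integral)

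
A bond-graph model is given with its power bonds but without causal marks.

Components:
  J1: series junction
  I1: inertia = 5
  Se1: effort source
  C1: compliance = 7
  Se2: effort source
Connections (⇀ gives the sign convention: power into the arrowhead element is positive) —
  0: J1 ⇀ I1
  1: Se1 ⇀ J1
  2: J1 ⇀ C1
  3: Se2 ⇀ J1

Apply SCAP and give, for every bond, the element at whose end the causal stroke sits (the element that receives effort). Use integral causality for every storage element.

b0 |I1
b1 |J1
b2 |J1
b3 |J1

#1 |J1  (Se1 fixes effort; stroke away)
#3 |J1  (Se2 (Se) sets effort on bond)
#0 |I1  (I1: I, integral causality)
#2 |J1  (common-f at J1 fixed by 0)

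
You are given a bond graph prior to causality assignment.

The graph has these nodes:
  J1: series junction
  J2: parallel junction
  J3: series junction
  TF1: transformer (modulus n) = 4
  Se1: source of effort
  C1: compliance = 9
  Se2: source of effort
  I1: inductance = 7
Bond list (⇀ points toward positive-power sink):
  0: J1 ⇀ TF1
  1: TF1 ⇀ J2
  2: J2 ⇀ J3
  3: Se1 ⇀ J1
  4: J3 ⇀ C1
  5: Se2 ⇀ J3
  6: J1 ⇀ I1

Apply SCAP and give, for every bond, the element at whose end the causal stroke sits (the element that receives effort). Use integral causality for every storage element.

bond 3 stroke at J1  (Se1: effort source, stroke at far end)
bond 5 stroke at J3  (Se2 fixes effort; stroke away)
bond 4 stroke at J3  (C1 integral (e out))
bond 2 stroke at J2  (J3 needs exactly one f-in)
bond 1 stroke at TF1  (common-e at J2 fixed by 2)
bond 0 stroke at J1  (TF1: transformer flips bond 1)
bond 6 stroke at I1  (closing 1-jn rule on J1)

#0 stroke→J1
#1 stroke→TF1
#2 stroke→J2
#3 stroke→J1
#4 stroke→J3
#5 stroke→J3
#6 stroke→I1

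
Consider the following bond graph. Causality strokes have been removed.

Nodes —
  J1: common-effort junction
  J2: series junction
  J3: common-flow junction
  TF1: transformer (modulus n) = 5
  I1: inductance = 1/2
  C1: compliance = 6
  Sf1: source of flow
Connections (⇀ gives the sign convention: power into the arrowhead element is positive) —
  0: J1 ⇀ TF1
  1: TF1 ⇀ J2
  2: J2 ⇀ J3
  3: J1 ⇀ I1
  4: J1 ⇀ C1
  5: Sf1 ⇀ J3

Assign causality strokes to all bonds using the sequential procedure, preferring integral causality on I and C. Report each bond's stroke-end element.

b0 |TF1
b1 |J2
b2 |J3
b3 |I1
b4 |J1
b5 |Sf1

β5 stroke at Sf1  (Sf1: flow source, stroke at near end)
β2 stroke at J3  (1-jn J3 has f-setter on 5)
β1 stroke at J2  (J2: bond 2 brought flow, rest push out)
β0 stroke at TF1  (TF1 one-in-one-out from 1)
β3 stroke at I1  (prefer integral on I1)
β4 stroke at J1  (only one effort-in slot at J1)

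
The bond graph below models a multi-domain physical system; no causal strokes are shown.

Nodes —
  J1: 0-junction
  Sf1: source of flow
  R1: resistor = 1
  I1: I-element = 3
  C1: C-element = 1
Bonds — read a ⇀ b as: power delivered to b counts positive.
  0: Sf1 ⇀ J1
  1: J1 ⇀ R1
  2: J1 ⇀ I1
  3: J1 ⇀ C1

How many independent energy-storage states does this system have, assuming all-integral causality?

b0 stroke→Sf1  (Sf1: flow source, stroke at near end)
b2 stroke→I1  (I1: I, integral causality)
b3 stroke→J1  (C1 outputs effort q/C1)
b1 stroke→R1  (J1 effort already set via bond 3)

2  (C1, I1 all integral)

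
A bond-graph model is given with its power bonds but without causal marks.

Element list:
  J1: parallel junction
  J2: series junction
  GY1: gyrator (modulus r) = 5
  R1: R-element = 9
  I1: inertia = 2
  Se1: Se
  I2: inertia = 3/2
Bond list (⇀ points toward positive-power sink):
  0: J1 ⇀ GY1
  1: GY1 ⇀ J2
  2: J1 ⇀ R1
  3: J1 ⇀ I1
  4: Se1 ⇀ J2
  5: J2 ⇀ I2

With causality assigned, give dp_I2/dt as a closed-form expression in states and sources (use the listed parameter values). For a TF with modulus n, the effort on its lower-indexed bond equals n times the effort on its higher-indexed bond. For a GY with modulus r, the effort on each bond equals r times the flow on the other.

dp_I2/dt = E_Se1 - 5*p_I1/2 - 50*p_I2/27

b4 →J2  (Se1 (Se) sets effort on bond)
b3 →I1  (I1 outputs flow p/I1)
b5 →I2  (prefer integral on I2)
b1 →J2  (1-jn J2 has f-setter on 5)
b0 →J1  (GY GY1: same side as bond 1)
b2 →R1  (J1: bond 0 brought effort, rest push out)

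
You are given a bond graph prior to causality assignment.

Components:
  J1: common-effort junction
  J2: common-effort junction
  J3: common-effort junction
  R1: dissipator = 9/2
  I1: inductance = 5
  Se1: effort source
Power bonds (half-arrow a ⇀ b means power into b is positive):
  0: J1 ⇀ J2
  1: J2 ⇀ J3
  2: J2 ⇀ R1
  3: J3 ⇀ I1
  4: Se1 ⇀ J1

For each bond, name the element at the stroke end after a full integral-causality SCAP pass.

b0 |J2
b1 |J3
b2 |R1
b3 |I1
b4 |J1

b4 stroke→J1  (source Se1 imposes e)
b0 stroke→J2  (J1: bond 4 brought effort, rest push out)
b1 stroke→J3  (0-jn J2 has e-setter on 0)
b2 stroke→R1  (0-jn J2 has e-setter on 0)
b3 stroke→I1  (J3: bond 1 brought effort, rest push out)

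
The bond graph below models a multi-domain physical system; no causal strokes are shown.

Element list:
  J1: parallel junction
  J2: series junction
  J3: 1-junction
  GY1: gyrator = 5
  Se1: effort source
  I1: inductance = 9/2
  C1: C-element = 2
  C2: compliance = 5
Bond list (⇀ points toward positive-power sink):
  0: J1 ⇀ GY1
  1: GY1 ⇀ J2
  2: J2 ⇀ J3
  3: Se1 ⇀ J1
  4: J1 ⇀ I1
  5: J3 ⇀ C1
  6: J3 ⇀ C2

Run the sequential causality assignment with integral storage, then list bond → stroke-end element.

β0 |GY1
β1 |GY1
β2 |J2
β3 |J1
β4 |I1
β5 |J3
β6 |J3

β3 stroke→J1  (source Se1 imposes e)
β0 stroke→GY1  (J1: bond 3 brought effort, rest push out)
β4 stroke→I1  (common-e at J1 fixed by 3)
β1 stroke→GY1  (GY1: gyrator matches bond 0)
β2 stroke→J2  (1-jn J2 has f-setter on 1)
β5 stroke→J3  (J3 flow already set via bond 2)
β6 stroke→J3  (J3 flow already set via bond 2)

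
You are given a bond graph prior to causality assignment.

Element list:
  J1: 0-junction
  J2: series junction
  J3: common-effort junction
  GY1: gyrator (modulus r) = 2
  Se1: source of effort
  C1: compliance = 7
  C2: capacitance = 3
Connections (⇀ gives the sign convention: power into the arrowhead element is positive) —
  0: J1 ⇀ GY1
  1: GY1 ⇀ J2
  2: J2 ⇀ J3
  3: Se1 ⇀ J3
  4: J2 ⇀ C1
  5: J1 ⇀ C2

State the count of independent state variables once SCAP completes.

2  (C1, C2 all integral)

bond 3 |J3  (Se1 (Se) sets effort on bond)
bond 2 |J2  (0-jn J3 has e-setter on 3)
bond 4 |J2  (C1 outputs effort q/C1)
bond 1 |GY1  (only one flow-in slot at J2)
bond 0 |GY1  (GY1 both-in/both-out from 1)
bond 5 |J1  (closing 0-jn rule on J1)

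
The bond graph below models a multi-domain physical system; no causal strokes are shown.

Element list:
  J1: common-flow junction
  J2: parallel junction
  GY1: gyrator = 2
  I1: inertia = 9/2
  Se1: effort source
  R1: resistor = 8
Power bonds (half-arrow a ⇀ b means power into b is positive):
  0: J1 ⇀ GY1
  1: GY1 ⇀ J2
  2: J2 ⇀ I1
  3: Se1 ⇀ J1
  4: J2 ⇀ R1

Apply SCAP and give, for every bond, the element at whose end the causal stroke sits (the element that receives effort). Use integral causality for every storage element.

#3 stroke at J1  (Se1: effort source, stroke at far end)
#0 stroke at GY1  (closing 1-jn rule on J1)
#1 stroke at GY1  (GY1: gyrator matches bond 0)
#2 stroke at I1  (I1: I, integral causality)
#4 stroke at J2  (only one effort-in slot at J2)

bond 0 stroke at GY1
bond 1 stroke at GY1
bond 2 stroke at I1
bond 3 stroke at J1
bond 4 stroke at J2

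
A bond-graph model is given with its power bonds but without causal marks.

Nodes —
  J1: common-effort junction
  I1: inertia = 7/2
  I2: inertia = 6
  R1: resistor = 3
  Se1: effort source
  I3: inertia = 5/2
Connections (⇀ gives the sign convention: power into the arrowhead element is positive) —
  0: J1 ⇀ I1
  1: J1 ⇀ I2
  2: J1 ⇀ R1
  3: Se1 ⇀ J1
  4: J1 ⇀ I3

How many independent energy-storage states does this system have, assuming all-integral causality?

3  (I1, I2, I3 all integral)

β3 stroke→J1  (Se1 fixes effort; stroke away)
β0 stroke→I1  (J1 effort already set via bond 3)
β1 stroke→I2  (common-e at J1 fixed by 3)
β2 stroke→R1  (0-jn J1 has e-setter on 3)
β4 stroke→I3  (J1 effort already set via bond 3)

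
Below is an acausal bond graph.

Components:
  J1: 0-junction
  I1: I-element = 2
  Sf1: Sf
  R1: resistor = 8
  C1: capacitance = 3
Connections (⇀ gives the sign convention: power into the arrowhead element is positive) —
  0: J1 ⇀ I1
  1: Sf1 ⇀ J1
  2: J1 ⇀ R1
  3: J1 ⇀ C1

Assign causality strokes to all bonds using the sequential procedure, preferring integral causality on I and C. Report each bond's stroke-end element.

bond 1 |Sf1  (Sf1 fixes flow; stroke at Sf1)
bond 0 |I1  (I1 integral (f out))
bond 3 |J1  (C1 integral (e out))
bond 2 |R1  (common-e at J1 fixed by 3)

#0 →I1
#1 →Sf1
#2 →R1
#3 →J1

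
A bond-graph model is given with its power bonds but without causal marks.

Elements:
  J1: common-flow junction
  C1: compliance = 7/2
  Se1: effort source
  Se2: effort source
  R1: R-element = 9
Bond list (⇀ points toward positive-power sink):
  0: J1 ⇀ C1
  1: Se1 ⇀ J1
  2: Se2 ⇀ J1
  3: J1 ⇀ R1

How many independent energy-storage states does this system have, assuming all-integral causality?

1  (C1 all integral)

β1 |J1  (source Se1 imposes e)
β2 |J1  (Se2 fixes effort; stroke away)
β0 |J1  (C1: C, integral causality)
β3 |R1  (J1: last free bond brings flow in)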